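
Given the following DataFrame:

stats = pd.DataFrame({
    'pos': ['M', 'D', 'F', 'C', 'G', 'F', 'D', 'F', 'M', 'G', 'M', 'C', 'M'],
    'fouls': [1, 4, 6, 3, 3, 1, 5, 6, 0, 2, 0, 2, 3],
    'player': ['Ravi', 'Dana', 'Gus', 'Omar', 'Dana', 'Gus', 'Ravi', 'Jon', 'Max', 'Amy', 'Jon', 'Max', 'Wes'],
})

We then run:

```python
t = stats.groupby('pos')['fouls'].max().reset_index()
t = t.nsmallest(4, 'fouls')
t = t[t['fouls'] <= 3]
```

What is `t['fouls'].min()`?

3

group by pos, max of fouls:
pos
C    3
D    5
F    6
G    3
M    3
Name: fouls, dtype: int64
reset_index():
  pos  fouls
0   C      3
1   D      5
2   F      6
3   G      3
4   M      3
take 4 rows with smallest fouls:
  pos  fouls
0   C      3
3   G      3
4   M      3
1   D      5
filter rows where fouls <= 3:
  pos  fouls
0   C      3
3   G      3
4   M      3
So min() = 3.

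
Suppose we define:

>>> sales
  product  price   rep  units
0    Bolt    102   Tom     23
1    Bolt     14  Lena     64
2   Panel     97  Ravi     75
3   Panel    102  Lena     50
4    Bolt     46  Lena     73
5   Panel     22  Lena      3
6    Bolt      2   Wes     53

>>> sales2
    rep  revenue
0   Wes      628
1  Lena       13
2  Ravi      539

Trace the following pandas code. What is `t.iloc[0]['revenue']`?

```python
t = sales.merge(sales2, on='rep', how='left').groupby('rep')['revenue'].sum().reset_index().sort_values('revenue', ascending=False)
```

merge on 'rep' (how='left') → 7 rows:
  product  price   rep  units  revenue
0    Bolt    102   Tom     23      NaN
1    Bolt     14  Lena     64     13.0
2   Panel     97  Ravi     75    539.0
3   Panel    102  Lena     50     13.0
4    Bolt     46  Lena     73     13.0
5   Panel     22  Lena      3     13.0
6    Bolt      2   Wes     53    628.0
group by rep, sum of revenue:
rep
Lena     52.0
Ravi    539.0
Tom       0.0
Wes     628.0
Name: revenue, dtype: float64
reset_index():
    rep  revenue
0  Lena     52.0
1  Ravi    539.0
2   Tom      0.0
3   Wes    628.0
sort by revenue descending:
    rep  revenue
3   Wes    628.0
1  Ravi    539.0
0  Lena     52.0
2   Tom      0.0
Taking the value at position 0, column 'revenue' gives 628.0.

628.0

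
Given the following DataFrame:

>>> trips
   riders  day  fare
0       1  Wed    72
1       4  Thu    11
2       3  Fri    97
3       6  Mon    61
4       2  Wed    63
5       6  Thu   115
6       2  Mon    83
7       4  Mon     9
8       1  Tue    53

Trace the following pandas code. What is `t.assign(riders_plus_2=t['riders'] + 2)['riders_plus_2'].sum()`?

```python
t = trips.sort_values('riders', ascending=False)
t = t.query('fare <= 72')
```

sort by riders descending:
   riders  day  fare
3       6  Mon    61
5       6  Thu   115
1       4  Thu    11
7       4  Mon     9
2       3  Fri    97
4       2  Wed    63
6       2  Mon    83
0       1  Wed    72
8       1  Tue    53
filter rows where fare <= 72:
   riders  day  fare
3       6  Mon    61
1       4  Thu    11
7       4  Mon     9
4       2  Wed    63
0       1  Wed    72
8       1  Tue    53
add column riders_plus_2 = t['riders'] + 2:
   riders  day  fare  riders_plus_2
3       6  Mon    61              8
1       4  Thu    11              6
7       4  Mon     9              6
4       2  Wed    63              4
0       1  Wed    72              3
8       1  Tue    53              3

30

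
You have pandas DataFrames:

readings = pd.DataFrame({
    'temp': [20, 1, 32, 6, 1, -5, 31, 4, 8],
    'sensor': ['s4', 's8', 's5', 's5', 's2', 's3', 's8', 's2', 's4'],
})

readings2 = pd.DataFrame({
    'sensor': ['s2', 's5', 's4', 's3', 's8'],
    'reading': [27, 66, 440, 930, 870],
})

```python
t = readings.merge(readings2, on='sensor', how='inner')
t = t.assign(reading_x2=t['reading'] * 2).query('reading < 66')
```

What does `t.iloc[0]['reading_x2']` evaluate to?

54

merge on 'sensor' (how='inner') → 9 rows:
   temp sensor  reading
0    20     s4      440
1     1     s8      870
2    32     s5       66
3     6     s5       66
4     1     s2       27
5    -5     s3      930
6    31     s8      870
7     4     s2       27
8     8     s4      440
add column reading_x2 = t['reading'] * 2:
   temp sensor  reading  reading_x2
0    20     s4      440         880
1     1     s8      870        1740
2    32     s5       66         132
3     6     s5       66         132
4     1     s2       27          54
5    -5     s3      930        1860
6    31     s8      870        1740
7     4     s2       27          54
8     8     s4      440         880
filter rows where reading < 66:
   temp sensor  reading  reading_x2
4     1     s2       27          54
7     4     s2       27          54
The value at position 0, column 'reading_x2' is 54.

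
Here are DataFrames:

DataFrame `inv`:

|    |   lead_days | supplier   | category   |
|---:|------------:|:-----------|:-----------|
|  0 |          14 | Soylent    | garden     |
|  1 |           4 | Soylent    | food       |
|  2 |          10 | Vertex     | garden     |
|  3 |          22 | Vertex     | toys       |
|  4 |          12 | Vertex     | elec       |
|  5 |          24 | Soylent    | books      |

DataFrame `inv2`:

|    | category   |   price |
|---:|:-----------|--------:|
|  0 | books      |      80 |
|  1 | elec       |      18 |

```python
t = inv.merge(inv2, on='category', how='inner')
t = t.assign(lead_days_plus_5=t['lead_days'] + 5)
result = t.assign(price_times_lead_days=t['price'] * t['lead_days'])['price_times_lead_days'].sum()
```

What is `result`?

merge on 'category' (how='inner') → 2 rows:
   lead_days supplier category  price
0         12   Vertex     elec     18
1         24  Soylent    books     80
add column lead_days_plus_5 = t['lead_days'] + 5:
   lead_days supplier category  price  lead_days_plus_5
0         12   Vertex     elec     18                17
1         24  Soylent    books     80                29
add column price_times_lead_days = t['price'] * t['lead_days']:
   lead_days supplier category  price  lead_days_plus_5  price_times_lead_days
0         12   Vertex     elec     18                17                    216
1         24  Soylent    books     80                29                   1920

2136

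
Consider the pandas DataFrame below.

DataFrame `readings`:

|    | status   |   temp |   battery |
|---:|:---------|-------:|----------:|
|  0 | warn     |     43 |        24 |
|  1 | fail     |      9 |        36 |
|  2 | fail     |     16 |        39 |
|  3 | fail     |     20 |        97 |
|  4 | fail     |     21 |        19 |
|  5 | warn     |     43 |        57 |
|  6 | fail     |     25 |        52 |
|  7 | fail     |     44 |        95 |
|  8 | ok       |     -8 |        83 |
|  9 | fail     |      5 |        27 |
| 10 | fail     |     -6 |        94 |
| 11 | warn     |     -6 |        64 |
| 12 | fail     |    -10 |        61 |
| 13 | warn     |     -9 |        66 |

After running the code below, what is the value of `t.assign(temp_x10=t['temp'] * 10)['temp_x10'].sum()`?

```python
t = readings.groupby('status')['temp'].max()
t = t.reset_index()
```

group by status, max of temp:
status
fail    44
ok      -8
warn    43
Name: temp, dtype: int64
reset_index():
  status  temp
0   fail    44
1     ok    -8
2   warn    43
add column temp_x10 = t['temp'] * 10:
  status  temp  temp_x10
0   fail    44       440
1     ok    -8       -80
2   warn    43       430
So sum() = 790.

790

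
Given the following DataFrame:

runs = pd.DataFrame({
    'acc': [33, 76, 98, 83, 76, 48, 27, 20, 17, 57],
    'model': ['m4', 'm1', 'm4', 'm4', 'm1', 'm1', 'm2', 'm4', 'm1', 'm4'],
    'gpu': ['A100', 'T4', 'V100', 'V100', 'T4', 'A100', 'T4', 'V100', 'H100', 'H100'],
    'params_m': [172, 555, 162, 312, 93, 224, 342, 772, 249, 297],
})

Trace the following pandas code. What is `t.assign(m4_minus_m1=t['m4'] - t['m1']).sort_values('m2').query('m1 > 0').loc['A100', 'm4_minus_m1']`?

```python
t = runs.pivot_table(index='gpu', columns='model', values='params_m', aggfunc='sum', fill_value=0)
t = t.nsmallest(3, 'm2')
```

-52

pivot: rows=gpu, cols=model, sum(params_m):
model   m1   m2    m4
gpu                  
A100   224    0   172
H100   249    0   297
T4     648  342     0
V100     0    0  1246
take 3 rows with smallest m2:
model   m1  m2    m4
gpu                 
A100   224   0   172
H100   249   0   297
V100     0   0  1246
add column m4_minus_m1 = t['m4'] - t['m1']:
model   m1  m2    m4  m4_minus_m1
gpu                              
A100   224   0   172          -52
H100   249   0   297           48
V100     0   0  1246         1246
sort by m2:
model   m1  m2    m4  m4_minus_m1
gpu                              
A100   224   0   172          -52
H100   249   0   297           48
V100     0   0  1246         1246
filter rows where m1 > 0:
model   m1  m2   m4  m4_minus_m1
gpu                             
A100   224   0  172          -52
H100   249   0  297           48
Finally, value at row 'A100', column 'm4_minus_m1' = -52.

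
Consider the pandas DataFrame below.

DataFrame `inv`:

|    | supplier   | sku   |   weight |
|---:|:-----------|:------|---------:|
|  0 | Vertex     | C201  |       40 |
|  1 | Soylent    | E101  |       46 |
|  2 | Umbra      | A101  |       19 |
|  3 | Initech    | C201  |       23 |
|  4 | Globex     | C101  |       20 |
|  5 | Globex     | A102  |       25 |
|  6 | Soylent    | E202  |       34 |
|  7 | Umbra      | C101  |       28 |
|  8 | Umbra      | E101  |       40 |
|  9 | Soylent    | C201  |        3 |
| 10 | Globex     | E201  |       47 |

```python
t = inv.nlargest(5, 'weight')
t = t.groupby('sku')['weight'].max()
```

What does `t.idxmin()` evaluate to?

take 5 rows with largest weight:
   supplier   sku  weight
10   Globex  E201      47
1   Soylent  E101      46
0    Vertex  C201      40
8     Umbra  E101      40
6   Soylent  E202      34
group by sku, max of weight:
sku
C201    40
E101    46
E201    47
E202    34
Name: weight, dtype: int64
Reading off the label with the smallest value, we get E202.

E202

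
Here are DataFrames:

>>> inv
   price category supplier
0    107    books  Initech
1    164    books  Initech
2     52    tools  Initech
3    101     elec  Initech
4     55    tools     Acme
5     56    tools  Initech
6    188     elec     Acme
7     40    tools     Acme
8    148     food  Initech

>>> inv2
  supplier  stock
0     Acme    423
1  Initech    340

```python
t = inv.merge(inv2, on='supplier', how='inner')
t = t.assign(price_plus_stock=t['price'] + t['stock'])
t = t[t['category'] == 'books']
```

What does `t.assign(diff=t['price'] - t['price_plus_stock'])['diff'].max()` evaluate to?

merge on 'supplier' (how='inner') → 9 rows:
   price category supplier  stock
0    107    books  Initech    340
1    164    books  Initech    340
2     52    tools  Initech    340
3    101     elec  Initech    340
4     55    tools     Acme    423
5     56    tools  Initech    340
6    188     elec     Acme    423
7     40    tools     Acme    423
8    148     food  Initech    340
add column price_plus_stock = t['price'] + t['stock']:
   price category supplier  stock  price_plus_stock
0    107    books  Initech    340               447
1    164    books  Initech    340               504
2     52    tools  Initech    340               392
3    101     elec  Initech    340               441
4     55    tools     Acme    423               478
5     56    tools  Initech    340               396
6    188     elec     Acme    423               611
7     40    tools     Acme    423               463
8    148     food  Initech    340               488
filter rows where category == 'books':
   price category supplier  stock  price_plus_stock
0    107    books  Initech    340               447
1    164    books  Initech    340               504
add column diff = t['price'] - t['price_plus_stock']:
   price category supplier  stock  price_plus_stock  diff
0    107    books  Initech    340               447  -340
1    164    books  Initech    340               504  -340
The max of column 'diff' is -340.

-340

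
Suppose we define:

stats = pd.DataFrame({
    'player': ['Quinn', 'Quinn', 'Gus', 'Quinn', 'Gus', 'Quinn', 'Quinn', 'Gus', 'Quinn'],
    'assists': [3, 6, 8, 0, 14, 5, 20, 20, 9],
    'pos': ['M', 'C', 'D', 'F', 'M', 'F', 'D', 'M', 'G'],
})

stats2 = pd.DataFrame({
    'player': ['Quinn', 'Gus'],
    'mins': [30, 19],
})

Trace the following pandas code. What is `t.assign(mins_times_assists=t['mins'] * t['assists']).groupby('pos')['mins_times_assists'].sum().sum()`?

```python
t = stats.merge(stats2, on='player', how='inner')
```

2088

merge on 'player' (how='inner') → 9 rows:
  player  assists pos  mins
0  Quinn        3   M    30
1  Quinn        6   C    30
2    Gus        8   D    19
3  Quinn        0   F    30
4    Gus       14   M    19
5  Quinn        5   F    30
6  Quinn       20   D    30
7    Gus       20   M    19
8  Quinn        9   G    30
add column mins_times_assists = t['mins'] * t['assists']:
  player  assists pos  mins  mins_times_assists
0  Quinn        3   M    30                  90
1  Quinn        6   C    30                 180
2    Gus        8   D    19                 152
3  Quinn        0   F    30                   0
4    Gus       14   M    19                 266
5  Quinn        5   F    30                 150
6  Quinn       20   D    30                 600
7    Gus       20   M    19                 380
8  Quinn        9   G    30                 270
group by pos, sum of mins_times_assists:
pos
C    180
D    752
F    150
G    270
M    736
Name: mins_times_assists, dtype: int64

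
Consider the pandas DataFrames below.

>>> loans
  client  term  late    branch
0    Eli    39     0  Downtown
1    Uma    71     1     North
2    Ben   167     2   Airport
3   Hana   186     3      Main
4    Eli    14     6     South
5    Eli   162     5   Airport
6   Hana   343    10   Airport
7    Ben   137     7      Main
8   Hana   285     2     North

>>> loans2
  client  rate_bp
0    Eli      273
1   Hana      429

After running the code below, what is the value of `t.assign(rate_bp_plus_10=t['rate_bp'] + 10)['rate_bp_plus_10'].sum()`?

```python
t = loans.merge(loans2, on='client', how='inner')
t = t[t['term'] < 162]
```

merge on 'client' (how='inner') → 6 rows:
  client  term  late    branch  rate_bp
0    Eli    39     0  Downtown      273
1   Hana   186     3      Main      429
2    Eli    14     6     South      273
3    Eli   162     5   Airport      273
4   Hana   343    10   Airport      429
5   Hana   285     2     North      429
filter rows where term < 162:
  client  term  late    branch  rate_bp
0    Eli    39     0  Downtown      273
2    Eli    14     6     South      273
add column rate_bp_plus_10 = t['rate_bp'] + 10:
  client  term  late    branch  rate_bp  rate_bp_plus_10
0    Eli    39     0  Downtown      273              283
2    Eli    14     6     South      273              283
So sum() = 566.

566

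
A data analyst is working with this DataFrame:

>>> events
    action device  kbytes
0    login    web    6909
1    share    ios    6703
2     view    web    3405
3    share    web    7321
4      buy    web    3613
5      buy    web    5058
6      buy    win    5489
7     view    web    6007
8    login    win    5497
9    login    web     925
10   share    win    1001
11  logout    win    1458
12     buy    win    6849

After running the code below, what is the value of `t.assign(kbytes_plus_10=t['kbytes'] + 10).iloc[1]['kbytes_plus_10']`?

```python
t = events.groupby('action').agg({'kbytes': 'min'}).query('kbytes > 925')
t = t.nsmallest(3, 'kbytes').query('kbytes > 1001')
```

group by action, min of kbytes:
        kbytes
action        
buy       3613
login      925
logout    1458
share     1001
view      3405
filter rows where kbytes > 925:
        kbytes
action        
buy       3613
logout    1458
share     1001
view      3405
take 3 rows with smallest kbytes:
        kbytes
action        
share     1001
logout    1458
view      3405
filter rows where kbytes > 1001:
        kbytes
action        
logout    1458
view      3405
add column kbytes_plus_10 = t['kbytes'] + 10:
        kbytes  kbytes_plus_10
action                        
logout    1458            1468
view      3405            3415
Then the value at position 1, column 'kbytes_plus_10': 3415

3415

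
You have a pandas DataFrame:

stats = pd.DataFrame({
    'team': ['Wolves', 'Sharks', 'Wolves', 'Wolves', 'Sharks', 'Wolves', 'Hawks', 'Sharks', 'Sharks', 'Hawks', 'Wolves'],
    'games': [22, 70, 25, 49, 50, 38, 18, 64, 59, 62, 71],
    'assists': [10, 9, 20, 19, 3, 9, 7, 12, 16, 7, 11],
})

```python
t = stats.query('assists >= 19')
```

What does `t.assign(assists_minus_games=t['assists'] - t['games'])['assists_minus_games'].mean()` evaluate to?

-17.5

filter rows where assists >= 19:
     team  games  assists
2  Wolves     25       20
3  Wolves     49       19
add column assists_minus_games = t['assists'] - t['games']:
     team  games  assists  assists_minus_games
2  Wolves     25       20                   -5
3  Wolves     49       19                  -30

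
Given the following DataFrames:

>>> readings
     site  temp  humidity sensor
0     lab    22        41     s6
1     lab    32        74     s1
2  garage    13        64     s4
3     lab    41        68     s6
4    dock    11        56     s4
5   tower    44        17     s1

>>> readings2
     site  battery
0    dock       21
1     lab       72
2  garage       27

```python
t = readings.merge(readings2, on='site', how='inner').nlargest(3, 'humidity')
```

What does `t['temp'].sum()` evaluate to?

86

merge on 'site' (how='inner') → 5 rows:
     site  temp  humidity sensor  battery
0     lab    22        41     s6       72
1     lab    32        74     s1       72
2  garage    13        64     s4       27
3     lab    41        68     s6       72
4    dock    11        56     s4       21
take 3 rows with largest humidity:
     site  temp  humidity sensor  battery
1     lab    32        74     s1       72
3     lab    41        68     s6       72
2  garage    13        64     s4       27
Reading off the sum of column 'temp', we get 86.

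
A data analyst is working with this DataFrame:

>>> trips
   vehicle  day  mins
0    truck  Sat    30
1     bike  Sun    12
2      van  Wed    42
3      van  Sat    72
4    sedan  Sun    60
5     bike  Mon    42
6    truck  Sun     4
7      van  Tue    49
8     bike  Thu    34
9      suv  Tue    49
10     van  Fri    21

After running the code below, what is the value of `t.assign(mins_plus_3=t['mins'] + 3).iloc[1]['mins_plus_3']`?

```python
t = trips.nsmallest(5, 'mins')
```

take 5 rows with smallest mins:
   vehicle  day  mins
6    truck  Sun     4
1     bike  Sun    12
10     van  Fri    21
0    truck  Sat    30
8     bike  Thu    34
add column mins_plus_3 = t['mins'] + 3:
   vehicle  day  mins  mins_plus_3
6    truck  Sun     4            7
1     bike  Sun    12           15
10     van  Fri    21           24
0    truck  Sat    30           33
8     bike  Thu    34           37
Reading off the value at position 1, column 'mins_plus_3', we get 15.

15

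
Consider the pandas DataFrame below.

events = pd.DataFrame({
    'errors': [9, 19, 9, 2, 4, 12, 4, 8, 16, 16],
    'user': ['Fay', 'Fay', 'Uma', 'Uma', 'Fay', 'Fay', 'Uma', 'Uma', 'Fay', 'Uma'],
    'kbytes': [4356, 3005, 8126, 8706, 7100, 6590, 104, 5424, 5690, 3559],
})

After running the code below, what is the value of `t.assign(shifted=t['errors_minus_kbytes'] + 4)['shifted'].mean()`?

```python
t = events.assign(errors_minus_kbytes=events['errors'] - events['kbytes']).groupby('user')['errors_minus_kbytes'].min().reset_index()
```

add column errors_minus_kbytes = events['errors'] - events['kbytes']:
   errors user  kbytes  errors_minus_kbytes
0       9  Fay    4356                -4347
1      19  Fay    3005                -2986
2       9  Uma    8126                -8117
3       2  Uma    8706                -8704
4       4  Fay    7100                -7096
5      12  Fay    6590                -6578
6       4  Uma     104                 -100
7       8  Uma    5424                -5416
8      16  Fay    5690                -5674
9      16  Uma    3559                -3543
group by user, min of errors_minus_kbytes:
user
Fay   -7096
Uma   -8704
Name: errors_minus_kbytes, dtype: int64
reset_index():
  user  errors_minus_kbytes
0  Fay                -7096
1  Uma                -8704
add column shifted = t['errors_minus_kbytes'] + 4:
  user  errors_minus_kbytes  shifted
0  Fay                -7096    -7092
1  Uma                -8704    -8700

-7896.0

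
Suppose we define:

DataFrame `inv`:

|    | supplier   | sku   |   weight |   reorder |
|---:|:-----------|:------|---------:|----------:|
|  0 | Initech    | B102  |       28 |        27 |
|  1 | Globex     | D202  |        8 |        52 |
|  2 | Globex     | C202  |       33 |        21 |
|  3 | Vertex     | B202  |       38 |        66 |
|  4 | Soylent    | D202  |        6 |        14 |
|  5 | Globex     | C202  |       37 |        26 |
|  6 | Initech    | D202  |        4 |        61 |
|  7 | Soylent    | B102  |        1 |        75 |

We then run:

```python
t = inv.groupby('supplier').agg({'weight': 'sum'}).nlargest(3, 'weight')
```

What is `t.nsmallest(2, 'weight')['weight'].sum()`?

group by supplier, sum of weight:
          weight
supplier        
Globex        78
Initech       32
Soylent        7
Vertex        38
take 3 rows with largest weight:
          weight
supplier        
Globex        78
Vertex        38
Initech       32
take 2 rows with smallest weight:
          weight
supplier        
Initech       32
Vertex        38
Taking the sum of column 'weight' gives 70.

70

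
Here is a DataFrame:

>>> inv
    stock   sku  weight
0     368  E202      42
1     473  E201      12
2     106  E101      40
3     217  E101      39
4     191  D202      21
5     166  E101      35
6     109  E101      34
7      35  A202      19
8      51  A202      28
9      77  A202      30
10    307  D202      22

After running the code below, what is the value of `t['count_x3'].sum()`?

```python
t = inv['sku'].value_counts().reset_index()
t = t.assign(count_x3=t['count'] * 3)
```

value_counts of sku:
sku
E101    4
A202    3
D202    2
E202    1
E201    1
Name: count, dtype: int64
reset_index():
    sku  count
0  E101      4
1  A202      3
2  D202      2
3  E202      1
4  E201      1
add column count_x3 = t['count'] * 3:
    sku  count  count_x3
0  E101      4        12
1  A202      3         9
2  D202      2         6
3  E202      1         3
4  E201      1         3
sum of column 'count_x3' → 33

33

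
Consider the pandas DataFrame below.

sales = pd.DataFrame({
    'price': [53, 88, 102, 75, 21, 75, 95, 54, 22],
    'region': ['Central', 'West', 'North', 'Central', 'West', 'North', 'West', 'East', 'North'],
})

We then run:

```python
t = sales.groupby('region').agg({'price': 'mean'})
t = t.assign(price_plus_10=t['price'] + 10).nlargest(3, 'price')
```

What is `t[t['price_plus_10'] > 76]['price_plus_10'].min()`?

group by region, mean of price:
             price
region            
Central  64.000000
East     54.000000
North    66.333333
West     68.000000
add column price_plus_10 = t['price'] + 10:
             price  price_plus_10
region                           
Central  64.000000      74.000000
East     54.000000      64.000000
North    66.333333      76.333333
West     68.000000      78.000000
take 3 rows with largest price:
             price  price_plus_10
region                           
West     68.000000      78.000000
North    66.333333      76.333333
Central  64.000000      74.000000
filter rows where price_plus_10 > 76:
            price  price_plus_10
region                          
West    68.000000      78.000000
North   66.333333      76.333333

76.3333333333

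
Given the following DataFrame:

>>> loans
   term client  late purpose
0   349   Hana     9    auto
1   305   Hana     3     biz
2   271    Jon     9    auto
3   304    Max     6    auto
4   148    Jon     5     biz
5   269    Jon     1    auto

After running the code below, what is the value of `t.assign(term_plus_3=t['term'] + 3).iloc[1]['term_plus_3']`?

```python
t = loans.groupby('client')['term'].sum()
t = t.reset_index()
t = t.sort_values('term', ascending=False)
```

group by client, sum of term:
client
Hana    654
Jon     688
Max     304
Name: term, dtype: int64
reset_index():
  client  term
0   Hana   654
1    Jon   688
2    Max   304
sort by term descending:
  client  term
1    Jon   688
0   Hana   654
2    Max   304
add column term_plus_3 = t['term'] + 3:
  client  term  term_plus_3
1    Jon   688          691
0   Hana   654          657
2    Max   304          307
Taking the value at position 1, column 'term_plus_3' gives 657.

657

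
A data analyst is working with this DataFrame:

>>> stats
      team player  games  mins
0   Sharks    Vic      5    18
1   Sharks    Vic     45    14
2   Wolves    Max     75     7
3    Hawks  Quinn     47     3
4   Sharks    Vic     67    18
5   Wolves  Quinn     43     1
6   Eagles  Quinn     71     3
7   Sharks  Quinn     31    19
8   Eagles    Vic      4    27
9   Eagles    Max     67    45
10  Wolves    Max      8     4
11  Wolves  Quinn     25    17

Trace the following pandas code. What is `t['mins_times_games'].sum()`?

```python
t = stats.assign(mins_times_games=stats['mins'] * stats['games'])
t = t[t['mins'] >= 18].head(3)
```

add column mins_times_games = stats['mins'] * stats['games']:
      team player  games  mins  mins_times_games
0   Sharks    Vic      5    18                90
1   Sharks    Vic     45    14               630
2   Wolves    Max     75     7               525
3    Hawks  Quinn     47     3               141
4   Sharks    Vic     67    18              1206
5   Wolves  Quinn     43     1                43
6   Eagles  Quinn     71     3               213
7   Sharks  Quinn     31    19               589
8   Eagles    Vic      4    27               108
9   Eagles    Max     67    45              3015
10  Wolves    Max      8     4                32
11  Wolves  Quinn     25    17               425
filter rows where mins >= 18:
     team player  games  mins  mins_times_games
0  Sharks    Vic      5    18                90
4  Sharks    Vic     67    18              1206
7  Sharks  Quinn     31    19               589
8  Eagles    Vic      4    27               108
9  Eagles    Max     67    45              3015
take first 3 rows:
     team player  games  mins  mins_times_games
0  Sharks    Vic      5    18                90
4  Sharks    Vic     67    18              1206
7  Sharks  Quinn     31    19               589
The sum of column 'mins_times_games' is 1885.

1885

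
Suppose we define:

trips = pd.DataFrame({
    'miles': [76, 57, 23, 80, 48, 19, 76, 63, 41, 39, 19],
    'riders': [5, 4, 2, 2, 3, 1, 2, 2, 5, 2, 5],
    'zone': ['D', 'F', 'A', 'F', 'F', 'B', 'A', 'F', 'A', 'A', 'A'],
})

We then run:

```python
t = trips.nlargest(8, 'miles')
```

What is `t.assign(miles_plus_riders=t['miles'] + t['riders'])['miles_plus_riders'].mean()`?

take 8 rows with largest miles:
   miles  riders zone
3     80       2    F
0     76       5    D
6     76       2    A
7     63       2    F
1     57       4    F
4     48       3    F
8     41       5    A
9     39       2    A
add column miles_plus_riders = t['miles'] + t['riders']:
   miles  riders zone  miles_plus_riders
3     80       2    F                 82
0     76       5    D                 81
6     76       2    A                 78
7     63       2    F                 65
1     57       4    F                 61
4     48       3    F                 51
8     41       5    A                 46
9     39       2    A                 41

63.125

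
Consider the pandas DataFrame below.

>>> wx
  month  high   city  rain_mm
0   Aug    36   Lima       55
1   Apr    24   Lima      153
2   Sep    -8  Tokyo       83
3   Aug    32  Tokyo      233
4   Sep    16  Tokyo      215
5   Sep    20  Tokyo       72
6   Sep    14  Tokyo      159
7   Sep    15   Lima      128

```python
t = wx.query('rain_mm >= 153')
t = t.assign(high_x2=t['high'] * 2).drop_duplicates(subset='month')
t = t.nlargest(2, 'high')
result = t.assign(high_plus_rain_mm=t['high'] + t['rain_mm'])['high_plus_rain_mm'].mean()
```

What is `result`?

221.0

filter rows where rain_mm >= 153:
  month  high   city  rain_mm
1   Apr    24   Lima      153
3   Aug    32  Tokyo      233
4   Sep    16  Tokyo      215
6   Sep    14  Tokyo      159
add column high_x2 = t['high'] * 2:
  month  high   city  rain_mm  high_x2
1   Apr    24   Lima      153       48
3   Aug    32  Tokyo      233       64
4   Sep    16  Tokyo      215       32
6   Sep    14  Tokyo      159       28
drop duplicate month (keep=first):
  month  high   city  rain_mm  high_x2
1   Apr    24   Lima      153       48
3   Aug    32  Tokyo      233       64
4   Sep    16  Tokyo      215       32
take 2 rows with largest high:
  month  high   city  rain_mm  high_x2
3   Aug    32  Tokyo      233       64
1   Apr    24   Lima      153       48
add column high_plus_rain_mm = t['high'] + t['rain_mm']:
  month  high   city  rain_mm  high_x2  high_plus_rain_mm
3   Aug    32  Tokyo      233       64                265
1   Apr    24   Lima      153       48                177
Taking the mean of column 'high_plus_rain_mm' gives 221.0.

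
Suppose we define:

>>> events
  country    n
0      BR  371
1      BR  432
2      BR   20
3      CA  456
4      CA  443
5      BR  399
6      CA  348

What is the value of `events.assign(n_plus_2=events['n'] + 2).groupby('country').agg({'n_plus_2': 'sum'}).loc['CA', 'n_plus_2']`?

1253

add column n_plus_2 = events['n'] + 2:
  country    n  n_plus_2
0      BR  371       373
1      BR  432       434
2      BR   20        22
3      CA  456       458
4      CA  443       445
5      BR  399       401
6      CA  348       350
group by country, sum of n_plus_2:
         n_plus_2
country          
BR           1230
CA           1253
So loc['CA', 'n_plus_2'] = 1253.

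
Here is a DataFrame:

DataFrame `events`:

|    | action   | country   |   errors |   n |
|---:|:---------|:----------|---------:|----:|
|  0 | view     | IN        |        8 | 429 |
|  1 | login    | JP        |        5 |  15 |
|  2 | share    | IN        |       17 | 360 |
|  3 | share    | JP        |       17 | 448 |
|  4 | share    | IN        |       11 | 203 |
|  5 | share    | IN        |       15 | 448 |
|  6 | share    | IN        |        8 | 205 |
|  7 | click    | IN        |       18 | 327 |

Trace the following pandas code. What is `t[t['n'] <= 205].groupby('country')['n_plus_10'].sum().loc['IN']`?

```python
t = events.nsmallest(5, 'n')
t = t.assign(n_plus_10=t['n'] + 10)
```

take 5 rows with smallest n:
  action country  errors    n
1  login      JP       5   15
4  share      IN      11  203
6  share      IN       8  205
7  click      IN      18  327
2  share      IN      17  360
add column n_plus_10 = t['n'] + 10:
  action country  errors    n  n_plus_10
1  login      JP       5   15         25
4  share      IN      11  203        213
6  share      IN       8  205        215
7  click      IN      18  327        337
2  share      IN      17  360        370
filter rows where n <= 205:
  action country  errors    n  n_plus_10
1  login      JP       5   15         25
4  share      IN      11  203        213
6  share      IN       8  205        215
group by country, sum of n_plus_10:
country
IN    428
JP     25
Name: n_plus_10, dtype: int64
Finally, value at index 'IN' = 428.

428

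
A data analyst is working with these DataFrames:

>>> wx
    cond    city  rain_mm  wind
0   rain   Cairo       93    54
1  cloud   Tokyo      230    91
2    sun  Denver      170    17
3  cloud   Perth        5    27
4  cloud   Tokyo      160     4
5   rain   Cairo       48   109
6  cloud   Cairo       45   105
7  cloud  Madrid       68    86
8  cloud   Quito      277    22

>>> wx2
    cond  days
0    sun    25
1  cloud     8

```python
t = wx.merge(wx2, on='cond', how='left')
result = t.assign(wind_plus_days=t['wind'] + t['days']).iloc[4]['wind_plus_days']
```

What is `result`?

merge on 'cond' (how='left') → 9 rows:
    cond    city  rain_mm  wind  days
0   rain   Cairo       93    54   NaN
1  cloud   Tokyo      230    91   8.0
2    sun  Denver      170    17  25.0
3  cloud   Perth        5    27   8.0
4  cloud   Tokyo      160     4   8.0
5   rain   Cairo       48   109   NaN
6  cloud   Cairo       45   105   8.0
7  cloud  Madrid       68    86   8.0
8  cloud   Quito      277    22   8.0
add column wind_plus_days = t['wind'] + t['days']:
    cond    city  rain_mm  wind  days  wind_plus_days
0   rain   Cairo       93    54   NaN             NaN
1  cloud   Tokyo      230    91   8.0            99.0
2    sun  Denver      170    17  25.0            42.0
3  cloud   Perth        5    27   8.0            35.0
4  cloud   Tokyo      160     4   8.0            12.0
5   rain   Cairo       48   109   NaN             NaN
6  cloud   Cairo       45   105   8.0           113.0
7  cloud  Madrid       68    86   8.0            94.0
8  cloud   Quito      277    22   8.0            30.0
Finally, value at position 4, column 'wind_plus_days' = 12.0.

12.0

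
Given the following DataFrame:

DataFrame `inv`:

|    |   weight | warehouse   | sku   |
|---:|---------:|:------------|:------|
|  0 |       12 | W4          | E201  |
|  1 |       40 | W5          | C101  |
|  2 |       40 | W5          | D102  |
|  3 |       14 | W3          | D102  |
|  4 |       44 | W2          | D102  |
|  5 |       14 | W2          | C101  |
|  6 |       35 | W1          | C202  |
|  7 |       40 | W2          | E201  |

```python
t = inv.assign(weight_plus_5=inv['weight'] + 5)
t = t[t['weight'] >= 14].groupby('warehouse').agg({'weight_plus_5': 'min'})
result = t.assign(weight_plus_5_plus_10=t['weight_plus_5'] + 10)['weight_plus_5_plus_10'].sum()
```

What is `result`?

add column weight_plus_5 = inv['weight'] + 5:
   weight warehouse   sku  weight_plus_5
0      12        W4  E201             17
1      40        W5  C101             45
2      40        W5  D102             45
3      14        W3  D102             19
4      44        W2  D102             49
5      14        W2  C101             19
6      35        W1  C202             40
7      40        W2  E201             45
filter rows where weight >= 14:
   weight warehouse   sku  weight_plus_5
1      40        W5  C101             45
2      40        W5  D102             45
3      14        W3  D102             19
4      44        W2  D102             49
5      14        W2  C101             19
6      35        W1  C202             40
7      40        W2  E201             45
group by warehouse, min of weight_plus_5:
           weight_plus_5
warehouse               
W1                    40
W2                    19
W3                    19
W5                    45
add column weight_plus_5_plus_10 = t['weight_plus_5'] + 10:
           weight_plus_5  weight_plus_5_plus_10
warehouse                                      
W1                    40                     50
W2                    19                     29
W3                    19                     29
W5                    45                     55
The sum of column 'weight_plus_5_plus_10' is 163.

163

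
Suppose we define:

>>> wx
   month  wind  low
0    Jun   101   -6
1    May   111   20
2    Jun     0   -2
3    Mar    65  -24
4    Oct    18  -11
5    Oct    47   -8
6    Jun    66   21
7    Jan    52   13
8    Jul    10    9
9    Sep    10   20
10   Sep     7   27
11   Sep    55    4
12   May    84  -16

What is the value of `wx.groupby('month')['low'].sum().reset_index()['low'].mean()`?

group by month, sum of low:
month
Jan    13
Jul     9
Jun    13
Mar   -24
May     4
Oct   -19
Sep    51
Name: low, dtype: int64
reset_index():
  month  low
0   Jan   13
1   Jul    9
2   Jun   13
3   Mar  -24
4   May    4
5   Oct  -19
6   Sep   51
Reading off the mean of column 'low', we get 6.71428571429.

6.71428571429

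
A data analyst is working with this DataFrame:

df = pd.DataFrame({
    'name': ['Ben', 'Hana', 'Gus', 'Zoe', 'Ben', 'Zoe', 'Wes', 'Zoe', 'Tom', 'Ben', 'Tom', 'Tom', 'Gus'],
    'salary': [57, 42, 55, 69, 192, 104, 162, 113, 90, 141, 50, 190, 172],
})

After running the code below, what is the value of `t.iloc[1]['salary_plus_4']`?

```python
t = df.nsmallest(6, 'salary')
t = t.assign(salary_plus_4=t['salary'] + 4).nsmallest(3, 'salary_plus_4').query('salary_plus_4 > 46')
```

take 6 rows with smallest salary:
    name  salary
1   Hana      42
10   Tom      50
2    Gus      55
0    Ben      57
3    Zoe      69
8    Tom      90
add column salary_plus_4 = t['salary'] + 4:
    name  salary  salary_plus_4
1   Hana      42             46
10   Tom      50             54
2    Gus      55             59
0    Ben      57             61
3    Zoe      69             73
8    Tom      90             94
take 3 rows with smallest salary_plus_4:
    name  salary  salary_plus_4
1   Hana      42             46
10   Tom      50             54
2    Gus      55             59
filter rows where salary_plus_4 > 46:
   name  salary  salary_plus_4
10  Tom      50             54
2   Gus      55             59
The value at position 1, column 'salary_plus_4' is 59.

59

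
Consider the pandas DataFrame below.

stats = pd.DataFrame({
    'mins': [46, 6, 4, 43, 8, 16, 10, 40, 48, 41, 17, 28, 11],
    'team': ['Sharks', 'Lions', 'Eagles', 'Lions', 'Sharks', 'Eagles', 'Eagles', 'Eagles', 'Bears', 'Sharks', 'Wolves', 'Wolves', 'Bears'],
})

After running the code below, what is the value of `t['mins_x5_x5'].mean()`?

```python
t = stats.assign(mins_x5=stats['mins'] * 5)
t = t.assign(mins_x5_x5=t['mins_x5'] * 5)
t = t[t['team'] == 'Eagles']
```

add column mins_x5 = stats['mins'] * 5:
    mins    team  mins_x5
0     46  Sharks      230
1      6   Lions       30
2      4  Eagles       20
3     43   Lions      215
4      8  Sharks       40
5     16  Eagles       80
6     10  Eagles       50
7     40  Eagles      200
8     48   Bears      240
9     41  Sharks      205
10    17  Wolves       85
11    28  Wolves      140
12    11   Bears       55
add column mins_x5_x5 = t['mins_x5'] * 5:
    mins    team  mins_x5  mins_x5_x5
0     46  Sharks      230        1150
1      6   Lions       30         150
2      4  Eagles       20         100
3     43   Lions      215        1075
4      8  Sharks       40         200
5     16  Eagles       80         400
6     10  Eagles       50         250
7     40  Eagles      200        1000
8     48   Bears      240        1200
9     41  Sharks      205        1025
10    17  Wolves       85         425
11    28  Wolves      140         700
12    11   Bears       55         275
filter rows where team == 'Eagles':
   mins    team  mins_x5  mins_x5_x5
2     4  Eagles       20         100
5    16  Eagles       80         400
6    10  Eagles       50         250
7    40  Eagles      200        1000
Finally, mean of column 'mins_x5_x5' = 437.5.

437.5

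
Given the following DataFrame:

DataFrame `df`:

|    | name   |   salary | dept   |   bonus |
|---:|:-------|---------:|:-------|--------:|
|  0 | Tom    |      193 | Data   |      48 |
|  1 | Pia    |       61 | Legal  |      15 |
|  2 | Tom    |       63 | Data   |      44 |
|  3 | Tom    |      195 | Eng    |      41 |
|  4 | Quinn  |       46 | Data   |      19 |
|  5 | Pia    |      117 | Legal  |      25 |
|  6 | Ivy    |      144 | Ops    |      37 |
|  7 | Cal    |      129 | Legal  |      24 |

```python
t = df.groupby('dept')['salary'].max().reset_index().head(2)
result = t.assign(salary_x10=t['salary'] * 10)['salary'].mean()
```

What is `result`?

194.0

group by dept, max of salary:
dept
Data     193
Eng      195
Legal    129
Ops      144
Name: salary, dtype: int64
reset_index():
    dept  salary
0   Data     193
1    Eng     195
2  Legal     129
3    Ops     144
take first 2 rows:
   dept  salary
0  Data     193
1   Eng     195
add column salary_x10 = t['salary'] * 10:
   dept  salary  salary_x10
0  Data     193        1930
1   Eng     195        1950
Reading off the mean of column 'salary', we get 194.0.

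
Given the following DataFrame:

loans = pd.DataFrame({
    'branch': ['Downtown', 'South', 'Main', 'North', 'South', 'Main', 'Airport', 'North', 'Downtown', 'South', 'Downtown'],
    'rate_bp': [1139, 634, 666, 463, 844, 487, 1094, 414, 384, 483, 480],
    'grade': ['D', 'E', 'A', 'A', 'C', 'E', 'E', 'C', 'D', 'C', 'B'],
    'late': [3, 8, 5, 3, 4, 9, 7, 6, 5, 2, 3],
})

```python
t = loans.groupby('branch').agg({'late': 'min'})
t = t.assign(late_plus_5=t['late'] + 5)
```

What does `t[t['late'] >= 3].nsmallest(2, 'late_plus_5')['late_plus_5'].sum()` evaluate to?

16

group by branch, min of late:
          late
branch        
Airport      7
Downtown     3
Main         5
North        3
South        2
add column late_plus_5 = t['late'] + 5:
          late  late_plus_5
branch                     
Airport      7           12
Downtown     3            8
Main         5           10
North        3            8
South        2            7
filter rows where late >= 3:
          late  late_plus_5
branch                     
Airport      7           12
Downtown     3            8
Main         5           10
North        3            8
take 2 rows with smallest late_plus_5:
          late  late_plus_5
branch                     
Downtown     3            8
North        3            8
So sum() = 16.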